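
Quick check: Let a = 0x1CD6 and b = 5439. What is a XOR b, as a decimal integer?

2537

0x1CD6 = 1110011010110
5439 = 1010100111111
XOR → 0100111101001 = 2537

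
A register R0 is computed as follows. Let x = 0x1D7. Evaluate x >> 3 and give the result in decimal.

58

0x1D7 = 111010111
shift right by 3 → 000111010 = 58
(equivalently, floor(471 / 8))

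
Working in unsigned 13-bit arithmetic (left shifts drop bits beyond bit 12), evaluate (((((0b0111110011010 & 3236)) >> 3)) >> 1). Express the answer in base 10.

200

0b0111110011010 = 0111110011010
3236 = 0110010100100
→ & → 0110010000000 = 3200
→ >> 3 → 0000110010000 = 400
→ >> 1 → 0000011001000 = 200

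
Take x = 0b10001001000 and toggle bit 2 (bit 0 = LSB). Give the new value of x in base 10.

x = 10001001000
bit 2 is currently 0; toggle it via x ^ (1 << 2) = x ^ 4
→ 10001001100 = 1100

1100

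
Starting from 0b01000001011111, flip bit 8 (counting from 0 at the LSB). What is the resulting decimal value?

x = 01000001011111
bit 8 is currently 0; toggle it via x ^ (1 << 8) = x ^ 256
→ 01000101011111 = 4447

4447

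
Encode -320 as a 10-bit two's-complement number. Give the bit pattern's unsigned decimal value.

320 in 10 bits: 0101000000
Invert: 1010111111
Add 1:  1011000000 = 704
(Check: 2^10 - 320 = 1024 - 320 = 704.)

704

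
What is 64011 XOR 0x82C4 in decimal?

64011 = 1111101000001011
0x82C4 = 1000001011000100
XOR → 0111100011001111 = 30927

30927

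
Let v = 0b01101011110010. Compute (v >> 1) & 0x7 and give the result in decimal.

v = 01101011110010
Shift right by 1: 0110101111001
Mask low 3 bits: 001 = 1

1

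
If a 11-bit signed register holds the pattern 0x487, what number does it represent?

-889

pattern = 10010000111 (MSB is 1 ⇒ negative)
Invert: 01101111000, add 1 → 01101111001 = 889, so the value is -889.
(Equivalently: 1159 - 2^11 = 1159 - 2048 = -889.)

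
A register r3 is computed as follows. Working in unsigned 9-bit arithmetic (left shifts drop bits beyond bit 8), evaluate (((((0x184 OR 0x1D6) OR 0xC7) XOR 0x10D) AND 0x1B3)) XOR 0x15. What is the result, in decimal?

0x184 = 110000100
0x1D6 = 111010110
→ OR → 111010110 = 470
0xC7 = 011000111
→ OR → 111010111 = 471
0x10D = 100001101
→ XOR → 011011010 = 218
0x1B3 = 110110011
→ AND → 010010010 = 146
0x15 = 000010101
→ XOR → 010000111 = 135

135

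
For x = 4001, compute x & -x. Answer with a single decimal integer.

x = 111110100001 = 4001
-x (two's complement) = …000001011111
AND   = 000000000001 = 1
(x & -x isolates the lowest set bit of x.)

1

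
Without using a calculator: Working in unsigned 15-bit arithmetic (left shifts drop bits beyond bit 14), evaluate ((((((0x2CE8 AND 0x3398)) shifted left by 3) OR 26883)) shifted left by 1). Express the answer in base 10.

23174

0x2CE8 = 010110011101000
0x3398 = 011001110011000
→ AND → 010000010001000 = 8328
→ shifted left by 3 (mod 2^15) → 000010001000000 = 1088
26883 = 110100100000011
→ OR → 110110101000011 = 27971
→ shifted left by 1 (mod 2^15) → 101101010000110 = 23174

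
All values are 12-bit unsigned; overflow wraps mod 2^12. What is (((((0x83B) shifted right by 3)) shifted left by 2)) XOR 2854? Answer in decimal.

0x83B = 100000111011
→ shifted right by 3 → 000100000111 = 263
→ shifted left by 2 (mod 2^12) → 010000011100 = 1052
2854 = 101100100110
→ XOR → 111100111010 = 3898

3898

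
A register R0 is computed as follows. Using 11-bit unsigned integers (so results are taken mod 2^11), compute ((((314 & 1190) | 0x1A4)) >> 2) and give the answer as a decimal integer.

314 = 00100111010
1190 = 10010100110
→ & → 00000100010 = 34
0x1A4 = 00110100100
→ | → 00110100110 = 422
→ >> 2 → 00001101001 = 105

105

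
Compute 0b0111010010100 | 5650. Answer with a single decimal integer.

7830

a = 0111010010100
5650 = 1011000010010
 OR → 1111010010110 = 7830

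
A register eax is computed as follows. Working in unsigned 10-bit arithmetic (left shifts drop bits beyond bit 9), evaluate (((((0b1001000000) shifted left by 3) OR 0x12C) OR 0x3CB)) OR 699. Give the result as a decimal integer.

1023

0b1001000000 = 1001000000
→ shifted left by 3 (mod 2^10) → 1000000000 = 512
0x12C = 0100101100
→ OR → 1100101100 = 812
0x3CB = 1111001011
→ OR → 1111101111 = 1007
699 = 1010111011
→ OR → 1111111111 = 1023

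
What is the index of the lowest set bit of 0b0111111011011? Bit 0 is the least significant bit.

0

0b0111111011011 = 111111011011
Trailing zeros: 0, so the lowest set bit is bit 0 (value 1).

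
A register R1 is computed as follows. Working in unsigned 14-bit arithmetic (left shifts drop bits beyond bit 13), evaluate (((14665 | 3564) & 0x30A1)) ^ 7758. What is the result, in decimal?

12015

14665 = 11100101001001
3564 = 00110111101100
→ | → 11110111101101 = 15853
0x30A1 = 11000010100001
→ & → 11000010100001 = 12449
7758 = 01111001001110
→ ^ → 10111011101111 = 12015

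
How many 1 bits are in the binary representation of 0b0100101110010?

n = 100101110010
Count the 1s: 1 + 1 + 1 + 1 + 1 + 1 = 6

6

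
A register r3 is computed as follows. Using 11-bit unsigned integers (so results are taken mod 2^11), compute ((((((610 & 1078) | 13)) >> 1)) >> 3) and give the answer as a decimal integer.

610 = 01001100010
1078 = 10000110110
→ & → 00000100010 = 34
13 = 00000001101
→ | → 00000101111 = 47
→ >> 1 → 00000010111 = 23
→ >> 3 → 00000000010 = 2

2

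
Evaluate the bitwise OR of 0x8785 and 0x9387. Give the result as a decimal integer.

38791

0x8785 = 1000011110000101
0x9387 = 1001001110000111
 OR → 1001011110000111 = 38791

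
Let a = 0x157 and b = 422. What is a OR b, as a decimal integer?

503

0x157 = 101010111
422 = 110100110
 OR → 111110111 = 503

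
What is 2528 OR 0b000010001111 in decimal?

2528 = 100111100000
b = 000010001111
 OR → 100111101111 = 2543

2543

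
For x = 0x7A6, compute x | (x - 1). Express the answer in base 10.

x = 11110100110 = 1958
x - 1 = 11110100101
OR    = 11110100111 = 1959
(x | (x - 1) sets all bits below the lowest set bit.)

1959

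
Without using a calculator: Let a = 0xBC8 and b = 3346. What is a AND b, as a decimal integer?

2304

0xBC8 = 101111001000
3346 = 110100010010
AND → 100100000000 = 2304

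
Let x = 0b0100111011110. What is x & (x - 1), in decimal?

2524

x = 100111011110 = 2526
x - 1 = 100111011101
AND   = 100111011100 = 2524
(x & (x - 1) clears the lowest set bit of x.)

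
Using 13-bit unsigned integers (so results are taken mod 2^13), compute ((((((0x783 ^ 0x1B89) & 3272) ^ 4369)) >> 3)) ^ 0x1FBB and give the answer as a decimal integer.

0x783 = 0011110000011
0x1B89 = 1101110001001
→ ^ → 1110000001010 = 7178
3272 = 0110011001000
→ & → 0110000001000 = 3080
4369 = 1000100010001
→ ^ → 1110100011001 = 7449
→ >> 3 → 0001110100011 = 931
0x1FBB = 1111110111011
→ ^ → 1110000011000 = 7192

7192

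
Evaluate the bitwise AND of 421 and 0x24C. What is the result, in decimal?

4

421 = 0110100101
0x24C = 1001001100
AND → 0000000100 = 4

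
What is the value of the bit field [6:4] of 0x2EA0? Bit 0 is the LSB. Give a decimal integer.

v = 10111010100000
Shift right by 4: 1011101010
Mask low 3 bits: 010 = 2

2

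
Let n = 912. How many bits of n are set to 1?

912 = 1110010000
Count the 1s: 1 + 1 + 1 + 1 = 4

4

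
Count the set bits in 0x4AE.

6

0x4AE = 10010101110
Count the 1s: 1 + 1 + 1 + 1 + 1 + 1 = 6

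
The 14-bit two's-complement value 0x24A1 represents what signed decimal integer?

-7007

pattern = 10010010100001 (MSB is 1 ⇒ negative)
Invert: 01101101011110, add 1 → 01101101011111 = 7007, so the value is -7007.
(Equivalently: 9377 - 2^14 = 9377 - 16384 = -7007.)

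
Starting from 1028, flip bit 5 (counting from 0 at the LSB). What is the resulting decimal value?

x = 10000000100
bit 5 is currently 0; toggle it via x ^ (1 << 5) = x ^ 32
→ 10000100100 = 1060

1060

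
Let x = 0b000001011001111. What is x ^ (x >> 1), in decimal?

936

x = 1011001111 = 719
x>>1 = 0101100111
XOR  = 1110101000 = 936
(x ^ (x >> 1) gives the standard binary-reflected Gray code of x.)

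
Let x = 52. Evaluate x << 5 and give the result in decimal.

1664

52 = 00000110100
shift left by 5 → 11010000000 = 1664
(equivalently, 52 × 2^5 = 52 × 32)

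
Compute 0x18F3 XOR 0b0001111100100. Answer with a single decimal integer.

6935

0x18F3 = 1100011110011
b = 0001111100100
XOR → 1101100010111 = 6935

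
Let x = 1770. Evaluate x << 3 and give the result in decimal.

14160

1770 = 00011011101010
shift left by 3 → 11011101010000 = 14160
(equivalently, 1770 × 2^3 = 1770 × 8)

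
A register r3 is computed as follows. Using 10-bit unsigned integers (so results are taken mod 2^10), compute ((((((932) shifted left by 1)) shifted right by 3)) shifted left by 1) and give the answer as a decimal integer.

210

932 = 1110100100
→ shifted left by 1 (mod 2^10) → 1101001000 = 840
→ shifted right by 3 → 0001101001 = 105
→ shifted left by 1 (mod 2^10) → 0011010010 = 210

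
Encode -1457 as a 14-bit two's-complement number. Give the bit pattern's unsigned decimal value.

1457 in 14 bits: 00010110110001
Invert: 11101001001110
Add 1:  11101001001111 = 14927
(Check: 2^14 - 1457 = 16384 - 1457 = 14927.)

14927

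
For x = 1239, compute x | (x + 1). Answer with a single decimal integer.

1247

x = 10011010111 = 1239
x + 1 = 10011011000
OR    = 10011011111 = 1247
(x | (x + 1) sets the lowest cleared bit.)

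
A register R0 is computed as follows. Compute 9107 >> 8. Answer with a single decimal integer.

35

9107 = 10001110010011
shift right by 8 → 00000000100011 = 35
(equivalently, floor(9107 / 256))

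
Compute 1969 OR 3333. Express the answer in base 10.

1969 = 011110110001
3333 = 110100000101
 OR → 111110110101 = 4021

4021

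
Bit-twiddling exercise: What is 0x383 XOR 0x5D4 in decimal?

0x383 = 01110000011
0x5D4 = 10111010100
XOR → 11001010111 = 1623

1623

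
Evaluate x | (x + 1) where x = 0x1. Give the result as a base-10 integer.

3

x = 01 = 1
x + 1 = 10
OR    = 11 = 3
(x | (x + 1) sets the lowest cleared bit.)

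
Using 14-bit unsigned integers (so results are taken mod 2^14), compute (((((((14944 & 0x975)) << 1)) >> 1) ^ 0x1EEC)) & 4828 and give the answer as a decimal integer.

4748

14944 = 11101001100000
0x975 = 00100101110101
→ & → 00100001100000 = 2144
→ << 1 (mod 2^14) → 01000011000000 = 4288
→ >> 1 → 00100001100000 = 2144
0x1EEC = 01111011101100
→ ^ → 01011010001100 = 5772
4828 = 01001011011100
→ & → 01001010001100 = 4748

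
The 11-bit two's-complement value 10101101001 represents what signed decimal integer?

pattern = 10101101001 (MSB is 1 ⇒ negative)
Invert: 01010010110, add 1 → 01010010111 = 663, so the value is -663.
(Equivalently: 1385 - 2^11 = 1385 - 2048 = -663.)

-663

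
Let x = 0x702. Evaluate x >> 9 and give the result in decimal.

0x702 = 11100000010
shift right by 9 → 00000000011 = 3
(equivalently, floor(1794 / 512))

3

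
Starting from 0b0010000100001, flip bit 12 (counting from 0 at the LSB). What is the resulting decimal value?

x = 0010000100001
bit 12 is currently 0; toggle it via x ^ (1 << 12) = x ^ 4096
→ 1010000100001 = 5153

5153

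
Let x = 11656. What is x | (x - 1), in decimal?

x = 10110110001000 = 11656
x - 1 = 10110110000111
OR    = 10110110001111 = 11663
(x | (x - 1) sets all bits below the lowest set bit.)

11663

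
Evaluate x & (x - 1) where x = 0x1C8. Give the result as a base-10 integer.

x = 111001000 = 456
x - 1 = 111000111
AND   = 111000000 = 448
(x & (x - 1) clears the lowest set bit of x.)

448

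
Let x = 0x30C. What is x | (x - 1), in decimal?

x = 1100001100 = 780
x - 1 = 1100001011
OR    = 1100001111 = 783
(x | (x - 1) sets all bits below the lowest set bit.)

783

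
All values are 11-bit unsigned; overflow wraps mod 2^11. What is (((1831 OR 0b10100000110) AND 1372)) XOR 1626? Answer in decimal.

1831 = 11100100111
0b10100000110 = 10100000110
→ OR → 11100100111 = 1831
1372 = 10101011100
→ AND → 10100000100 = 1284
1626 = 11001011010
→ XOR → 01101011110 = 862

862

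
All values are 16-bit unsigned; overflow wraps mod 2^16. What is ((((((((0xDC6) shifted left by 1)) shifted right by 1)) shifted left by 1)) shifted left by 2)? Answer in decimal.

28208

0xDC6 = 0000110111000110
→ shifted left by 1 (mod 2^16) → 0001101110001100 = 7052
→ shifted right by 1 → 0000110111000110 = 3526
→ shifted left by 1 (mod 2^16) → 0001101110001100 = 7052
→ shifted left by 2 (mod 2^16) → 0110111000110000 = 28208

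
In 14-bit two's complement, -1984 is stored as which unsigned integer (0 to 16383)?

14400

1984 in 14 bits: 00011111000000
Invert: 11100000111111
Add 1:  11100001000000 = 14400
(Check: 2^14 - 1984 = 16384 - 1984 = 14400.)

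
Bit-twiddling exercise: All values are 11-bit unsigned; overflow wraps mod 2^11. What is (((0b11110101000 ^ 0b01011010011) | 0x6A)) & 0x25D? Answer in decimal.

89

0b11110101000 = 11110101000
0b01011010011 = 01011010011
→ ^ → 10101111011 = 1403
0x6A = 00001101010
→ | → 10101111011 = 1403
0x25D = 01001011101
→ & → 00001011001 = 89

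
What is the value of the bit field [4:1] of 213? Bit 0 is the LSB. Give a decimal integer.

10

v = 00011010101
Shift right by 1: 0001101010
Mask low 4 bits: 1010 = 10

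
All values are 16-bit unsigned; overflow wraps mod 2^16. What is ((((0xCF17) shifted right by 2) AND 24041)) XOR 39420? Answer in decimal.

34877

0xCF17 = 1100111100010111
→ shifted right by 2 → 0011001111000101 = 13253
24041 = 0101110111101001
→ AND → 0001000111000001 = 4545
39420 = 1001100111111100
→ XOR → 1000100000111101 = 34877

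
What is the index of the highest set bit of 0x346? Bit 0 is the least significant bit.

9

0x346 = 1101000110
The topmost 1 is at position 9 (since 2^9 = 512 ≤ 838 < 1024).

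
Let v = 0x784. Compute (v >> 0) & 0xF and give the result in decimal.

v = 011110000100
Shift right by 0: 011110000100
Mask low 4 bits: 0100 = 4

4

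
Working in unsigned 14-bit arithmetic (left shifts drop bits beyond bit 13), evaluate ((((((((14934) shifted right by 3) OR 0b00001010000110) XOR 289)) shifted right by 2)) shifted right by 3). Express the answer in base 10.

55

14934 = 11101001010110
→ shifted right by 3 → 00011101001010 = 1866
0b00001010000110 = 00001010000110
→ OR → 00011111001110 = 1998
289 = 00000100100001
→ XOR → 00011011101111 = 1775
→ shifted right by 2 → 00000110111011 = 443
→ shifted right by 3 → 00000000110111 = 55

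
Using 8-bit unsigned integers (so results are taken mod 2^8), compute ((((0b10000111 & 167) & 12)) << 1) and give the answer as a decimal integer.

8

0b10000111 = 10000111
167 = 10100111
→ & → 10000111 = 135
12 = 00001100
→ & → 00000100 = 4
→ << 1 (mod 2^8) → 00001000 = 8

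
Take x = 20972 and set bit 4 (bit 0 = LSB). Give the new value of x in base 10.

20988

x = 101000111101100
bit 4 is currently 0; set it via x | (1 << 4) = x | 16
→ 101000111111100 = 20988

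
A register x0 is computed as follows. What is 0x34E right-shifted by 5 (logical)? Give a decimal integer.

26

0x34E = 1101001110
shift right by 5 → 0000011010 = 26
(equivalently, floor(846 / 32))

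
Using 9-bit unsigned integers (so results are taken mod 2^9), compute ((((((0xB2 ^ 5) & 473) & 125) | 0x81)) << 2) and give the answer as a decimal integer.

68

0xB2 = 010110010
5 = 000000101
→ ^ → 010110111 = 183
473 = 111011001
→ & → 010010001 = 145
125 = 001111101
→ & → 000010001 = 17
0x81 = 010000001
→ | → 010010001 = 145
→ << 2 (mod 2^9) → 001000100 = 68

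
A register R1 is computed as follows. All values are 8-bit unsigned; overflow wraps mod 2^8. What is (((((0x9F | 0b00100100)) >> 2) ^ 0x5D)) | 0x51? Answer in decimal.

0x9F = 10011111
0b00100100 = 00100100
→ | → 10111111 = 191
→ >> 2 → 00101111 = 47
0x5D = 01011101
→ ^ → 01110010 = 114
0x51 = 01010001
→ | → 01110011 = 115

115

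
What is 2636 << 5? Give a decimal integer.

84352

2636 = 00000101001001100
shift left by 5 → 10100100110000000 = 84352
(equivalently, 2636 × 2^5 = 2636 × 32)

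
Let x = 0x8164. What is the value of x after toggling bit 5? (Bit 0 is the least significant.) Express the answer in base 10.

33092

x = 1000000101100100
bit 5 is currently 1; toggle it via x ^ (1 << 5) = x ^ 32
→ 1000000101000100 = 33092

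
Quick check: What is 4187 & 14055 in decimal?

4187 = 01000001011011
14055 = 11011011100111
AND → 01000001000011 = 4163

4163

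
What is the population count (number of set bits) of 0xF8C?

0xF8C = 111110001100
Count the 1s: 1 + 1 + 1 + 1 + 1 + 1 + 1 = 7

7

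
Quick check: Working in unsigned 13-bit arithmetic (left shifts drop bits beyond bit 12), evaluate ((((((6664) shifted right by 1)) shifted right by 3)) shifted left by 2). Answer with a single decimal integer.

1664

6664 = 1101000001000
→ shifted right by 1 → 0110100000100 = 3332
→ shifted right by 3 → 0000110100000 = 416
→ shifted left by 2 (mod 2^13) → 0011010000000 = 1664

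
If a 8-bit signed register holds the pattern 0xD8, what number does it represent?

pattern = 11011000 (MSB is 1 ⇒ negative)
Invert: 00100111, add 1 → 00101000 = 40, so the value is -40.
(Equivalently: 216 - 2^8 = 216 - 256 = -40.)

-40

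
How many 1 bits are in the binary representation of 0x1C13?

0x1C13 = 1110000010011
Count the 1s: 1 + 1 + 1 + 1 + 1 + 1 = 6

6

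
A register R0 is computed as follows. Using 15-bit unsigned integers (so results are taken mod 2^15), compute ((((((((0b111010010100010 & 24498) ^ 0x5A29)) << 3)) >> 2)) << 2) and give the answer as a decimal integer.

29784

0b111010010100010 = 111010010100010
24498 = 101111110110010
→ & → 101010010100010 = 21666
0x5A29 = 101101000101001
→ ^ → 000111010001011 = 3723
→ << 3 (mod 2^15) → 111010001011000 = 29784
→ >> 2 → 001110100010110 = 7446
→ << 2 (mod 2^15) → 111010001011000 = 29784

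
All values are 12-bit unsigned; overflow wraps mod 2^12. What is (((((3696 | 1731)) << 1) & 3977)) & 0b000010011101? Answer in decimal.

3696 = 111001110000
1731 = 011011000011
→ | → 111011110011 = 3827
→ << 1 (mod 2^12) → 110111100110 = 3558
3977 = 111110001001
→ & → 110110000000 = 3456
0b000010011101 = 000010011101
→ & → 000010000000 = 128

128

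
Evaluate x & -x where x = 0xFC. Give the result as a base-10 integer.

4

x = 11111100 = 252
-x (two's complement) = …00000100
AND   = 00000100 = 4
(x & -x isolates the lowest set bit of x.)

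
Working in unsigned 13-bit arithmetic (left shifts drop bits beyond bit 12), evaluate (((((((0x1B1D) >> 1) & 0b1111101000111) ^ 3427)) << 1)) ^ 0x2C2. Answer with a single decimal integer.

520

0x1B1D = 1101100011101
→ >> 1 → 0110110001110 = 3470
0b1111101000111 = 1111101000111
→ & → 0110100000110 = 3334
3427 = 0110101100011
→ ^ → 0000001100101 = 101
→ << 1 (mod 2^13) → 0000011001010 = 202
0x2C2 = 0001011000010
→ ^ → 0001000001000 = 520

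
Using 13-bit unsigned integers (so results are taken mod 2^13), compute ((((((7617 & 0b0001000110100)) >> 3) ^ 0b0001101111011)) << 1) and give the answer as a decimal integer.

1782

7617 = 1110111000001
0b0001000110100 = 0001000110100
→ & → 0000000000000 = 0
→ >> 3 → 0000000000000 = 0
0b0001101111011 = 0001101111011
→ ^ → 0001101111011 = 891
→ << 1 (mod 2^13) → 0011011110110 = 1782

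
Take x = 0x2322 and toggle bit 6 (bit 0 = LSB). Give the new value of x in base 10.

9058

x = 0010001100100010
bit 6 is currently 0; toggle it via x ^ (1 << 6) = x ^ 64
→ 0010001101100010 = 9058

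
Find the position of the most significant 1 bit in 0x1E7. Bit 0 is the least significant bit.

0x1E7 = 111100111
The topmost 1 is at position 8 (since 2^8 = 256 ≤ 487 < 512).

8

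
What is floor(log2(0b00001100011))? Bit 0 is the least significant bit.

6

0b00001100011 = 1100011
The topmost 1 is at position 6 (since 2^6 = 64 ≤ 99 < 128).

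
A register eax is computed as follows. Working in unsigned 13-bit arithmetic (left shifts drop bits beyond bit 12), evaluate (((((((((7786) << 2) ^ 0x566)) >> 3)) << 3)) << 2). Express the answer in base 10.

7786 = 1111001101010
→ << 2 (mod 2^13) → 1100110101000 = 6568
0x566 = 0010101100110
→ ^ → 1110011001110 = 7374
→ >> 3 → 0001110011001 = 921
→ << 3 (mod 2^13) → 1110011001000 = 7368
→ << 2 (mod 2^13) → 1001100100000 = 4896

4896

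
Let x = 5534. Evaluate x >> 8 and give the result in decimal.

21

5534 = 1010110011110
shift right by 8 → 0000000010101 = 21
(equivalently, floor(5534 / 256))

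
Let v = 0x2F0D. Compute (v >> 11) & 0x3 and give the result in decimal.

1

v = 010111100001101
Shift right by 11: 0101
Mask low 2 bits: 01 = 1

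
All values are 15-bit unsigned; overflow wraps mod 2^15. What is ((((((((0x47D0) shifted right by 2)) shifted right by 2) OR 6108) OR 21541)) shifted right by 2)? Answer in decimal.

5631

0x47D0 = 100011111010000
→ shifted right by 2 → 001000111110100 = 4596
→ shifted right by 2 → 000010001111101 = 1149
6108 = 001011111011100
→ OR → 001011111111101 = 6141
21541 = 101010000100101
→ OR → 101011111111101 = 22525
→ shifted right by 2 → 001010111111111 = 5631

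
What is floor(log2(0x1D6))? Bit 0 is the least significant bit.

0x1D6 = 111010110
The topmost 1 is at position 8 (since 2^8 = 256 ≤ 470 < 512).

8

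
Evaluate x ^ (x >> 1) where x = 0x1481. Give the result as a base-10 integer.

7873

x = 1010010000001 = 5249
x>>1 = 0101001000000
XOR  = 1111011000001 = 7873
(x ^ (x >> 1) gives the standard binary-reflected Gray code of x.)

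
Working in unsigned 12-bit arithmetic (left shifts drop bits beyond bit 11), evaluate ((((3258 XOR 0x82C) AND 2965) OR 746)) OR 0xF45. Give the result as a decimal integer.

4095

3258 = 110010111010
0x82C = 100000101100
→ XOR → 010010010110 = 1174
2965 = 101110010101
→ AND → 000010010100 = 148
746 = 001011101010
→ OR → 001011111110 = 766
0xF45 = 111101000101
→ OR → 111111111111 = 4095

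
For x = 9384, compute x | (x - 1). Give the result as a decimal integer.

x = 10010010101000 = 9384
x - 1 = 10010010100111
OR    = 10010010101111 = 9391
(x | (x - 1) sets all bits below the lowest set bit.)

9391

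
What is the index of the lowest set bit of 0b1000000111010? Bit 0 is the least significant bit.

1

0b1000000111010 = 1000000111010
Trailing zeros: 1, so the lowest set bit is bit 1 (value 2).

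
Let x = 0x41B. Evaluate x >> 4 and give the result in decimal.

65

0x41B = 10000011011
shift right by 4 → 00001000001 = 65
(equivalently, floor(1051 / 16))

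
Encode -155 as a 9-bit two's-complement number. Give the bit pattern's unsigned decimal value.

357

155 in 9 bits: 010011011
Invert: 101100100
Add 1:  101100101 = 357
(Check: 2^9 - 155 = 512 - 155 = 357.)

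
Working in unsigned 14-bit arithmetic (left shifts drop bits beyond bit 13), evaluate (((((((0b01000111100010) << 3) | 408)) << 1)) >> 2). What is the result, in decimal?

0b01000111100010 = 01000111100010
→ << 3 (mod 2^14) → 00111100010000 = 3856
408 = 00000110011000
→ | → 00111110011000 = 3992
→ << 1 (mod 2^14) → 01111100110000 = 7984
→ >> 2 → 00011111001100 = 1996

1996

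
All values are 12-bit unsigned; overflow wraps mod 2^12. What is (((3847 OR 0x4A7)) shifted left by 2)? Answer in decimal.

3847 = 111100000111
0x4A7 = 010010100111
→ OR → 111110100111 = 4007
→ shifted left by 2 (mod 2^12) → 111010011100 = 3740

3740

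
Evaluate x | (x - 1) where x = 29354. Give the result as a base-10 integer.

x = 111001010101010 = 29354
x - 1 = 111001010101001
OR    = 111001010101011 = 29355
(x | (x - 1) sets all bits below the lowest set bit.)

29355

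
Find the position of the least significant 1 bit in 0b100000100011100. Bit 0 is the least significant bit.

0b100000100011100 = 100000100011100
Trailing zeros: 2, so the lowest set bit is bit 2 (value 4).

2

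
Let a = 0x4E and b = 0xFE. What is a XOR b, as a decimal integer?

0x4E = 01001110
0xFE = 11111110
XOR → 10110000 = 176

176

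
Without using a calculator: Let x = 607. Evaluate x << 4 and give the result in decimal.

607 = 00001001011111
shift left by 4 → 10010111110000 = 9712
(equivalently, 607 × 2^4 = 607 × 16)

9712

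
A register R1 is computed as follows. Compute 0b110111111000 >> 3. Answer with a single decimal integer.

447

x = 110111111000
shift right by 3 → 000110111111 = 447
(equivalently, floor(3576 / 8))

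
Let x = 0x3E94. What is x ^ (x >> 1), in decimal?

x = 11111010010100 = 16020
x>>1 = 01111101001010
XOR  = 10000111011110 = 8670
(x ^ (x >> 1) gives the standard binary-reflected Gray code of x.)

8670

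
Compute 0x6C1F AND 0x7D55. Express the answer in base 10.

0x6C1F = 110110000011111
0x7D55 = 111110101010101
AND → 110110000010101 = 27669

27669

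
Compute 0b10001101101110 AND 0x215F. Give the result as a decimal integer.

a = 10001101101110
0x215F = 10000101011111
AND → 10000101001110 = 8526

8526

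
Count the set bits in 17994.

17994 = 100011001001010
Count the 1s: 1 + 1 + 1 + 1 + 1 + 1 = 6

6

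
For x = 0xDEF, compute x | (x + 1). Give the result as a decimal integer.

x = 110111101111 = 3567
x + 1 = 110111110000
OR    = 110111111111 = 3583
(x | (x + 1) sets the lowest cleared bit.)

3583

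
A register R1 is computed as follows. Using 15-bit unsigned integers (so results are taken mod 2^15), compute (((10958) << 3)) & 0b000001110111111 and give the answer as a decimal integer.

10958 = 010101011001110
→ << 3 (mod 2^15) → 101011001110000 = 22128
0b000001110111111 = 000001110111111
→ & → 000001000110000 = 560

560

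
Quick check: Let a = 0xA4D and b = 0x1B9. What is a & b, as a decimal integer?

0xA4D = 101001001101
0x1B9 = 000110111001
AND → 000000001001 = 9

9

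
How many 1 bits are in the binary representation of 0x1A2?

0x1A2 = 110100010
Count the 1s: 1 + 1 + 1 + 1 = 4

4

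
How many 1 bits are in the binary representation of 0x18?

0x18 = 11000
Count the 1s: 1 + 1 = 2

2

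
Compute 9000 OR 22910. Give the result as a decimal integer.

9000 = 010001100101000
22910 = 101100101111110
 OR → 111101101111110 = 31614

31614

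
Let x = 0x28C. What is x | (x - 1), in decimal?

x = 1010001100 = 652
x - 1 = 1010001011
OR    = 1010001111 = 655
(x | (x - 1) sets all bits below the lowest set bit.)

655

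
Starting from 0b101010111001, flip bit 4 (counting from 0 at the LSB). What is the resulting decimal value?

x = 101010111001
bit 4 is currently 1; toggle it via x ^ (1 << 4) = x ^ 16
→ 101010101001 = 2729

2729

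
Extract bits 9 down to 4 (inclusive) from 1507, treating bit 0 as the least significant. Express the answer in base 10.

30

v = 0010111100011
Shift right by 4: 001011110
Mask low 6 bits: 011110 = 30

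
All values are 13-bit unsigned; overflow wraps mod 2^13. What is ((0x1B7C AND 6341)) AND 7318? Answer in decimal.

6148

0x1B7C = 1101101111100
6341 = 1100011000101
→ AND → 1100001000100 = 6212
7318 = 1110010010110
→ AND → 1100000000100 = 6148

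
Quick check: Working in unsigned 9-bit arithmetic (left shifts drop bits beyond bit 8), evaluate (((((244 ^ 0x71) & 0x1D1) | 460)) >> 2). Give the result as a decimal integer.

115

244 = 011110100
0x71 = 001110001
→ ^ → 010000101 = 133
0x1D1 = 111010001
→ & → 010000001 = 129
460 = 111001100
→ | → 111001101 = 461
→ >> 2 → 001110011 = 115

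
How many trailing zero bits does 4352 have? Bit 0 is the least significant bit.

8

4352 = 1000100000000
Trailing zeros: 8, so the lowest set bit is bit 8 (value 256).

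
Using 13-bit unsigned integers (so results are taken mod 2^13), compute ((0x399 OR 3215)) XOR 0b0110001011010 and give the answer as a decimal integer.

965

0x399 = 0001110011001
3215 = 0110010001111
→ OR → 0111110011111 = 3999
0b0110001011010 = 0110001011010
→ XOR → 0001111000101 = 965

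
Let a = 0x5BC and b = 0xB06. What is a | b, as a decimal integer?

0x5BC = 010110111100
0xB06 = 101100000110
 OR → 111110111110 = 4030

4030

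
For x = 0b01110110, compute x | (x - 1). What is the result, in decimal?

119

x = 1110110 = 118
x - 1 = 1110101
OR    = 1110111 = 119
(x | (x - 1) sets all bits below the lowest set bit.)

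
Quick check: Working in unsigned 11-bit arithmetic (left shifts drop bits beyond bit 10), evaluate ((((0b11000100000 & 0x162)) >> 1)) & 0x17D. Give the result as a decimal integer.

0b11000100000 = 11000100000
0x162 = 00101100010
→ & → 00000100000 = 32
→ >> 1 → 00000010000 = 16
0x17D = 00101111101
→ & → 00000010000 = 16

16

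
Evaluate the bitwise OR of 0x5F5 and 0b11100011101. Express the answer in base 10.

0x5F5 = 10111110101
b = 11100011101
 OR → 11111111101 = 2045

2045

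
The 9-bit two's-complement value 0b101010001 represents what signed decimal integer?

pattern = 101010001 (MSB is 1 ⇒ negative)
Invert: 010101110, add 1 → 010101111 = 175, so the value is -175.
(Equivalently: 337 - 2^9 = 337 - 512 = -175.)

-175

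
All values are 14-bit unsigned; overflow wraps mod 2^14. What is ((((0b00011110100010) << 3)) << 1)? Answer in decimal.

0b00011110100010 = 00011110100010
→ << 3 (mod 2^14) → 11110100010000 = 15632
→ << 1 (mod 2^14) → 11101000100000 = 14880

14880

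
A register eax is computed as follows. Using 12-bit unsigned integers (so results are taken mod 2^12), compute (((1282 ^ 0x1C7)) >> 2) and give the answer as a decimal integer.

305

1282 = 010100000010
0x1C7 = 000111000111
→ ^ → 010011000101 = 1221
→ >> 2 → 000100110001 = 305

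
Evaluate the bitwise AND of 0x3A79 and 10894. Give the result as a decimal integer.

10760

0x3A79 = 11101001111001
10894 = 10101010001110
AND → 10101000001000 = 10760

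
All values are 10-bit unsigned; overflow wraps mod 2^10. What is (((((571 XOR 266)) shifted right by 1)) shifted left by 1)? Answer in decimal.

816

571 = 1000111011
266 = 0100001010
→ XOR → 1100110001 = 817
→ shifted right by 1 → 0110011000 = 408
→ shifted left by 1 (mod 2^10) → 1100110000 = 816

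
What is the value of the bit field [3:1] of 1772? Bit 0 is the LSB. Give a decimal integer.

6

v = 011011101100
Shift right by 1: 01101110110
Mask low 3 bits: 110 = 6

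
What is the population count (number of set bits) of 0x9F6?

8

0x9F6 = 100111110110
Count the 1s: 1 + 1 + 1 + 1 + 1 + 1 + 1 + 1 = 8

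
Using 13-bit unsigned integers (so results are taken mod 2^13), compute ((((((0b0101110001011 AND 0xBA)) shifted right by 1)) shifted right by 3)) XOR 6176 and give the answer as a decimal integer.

0b0101110001011 = 0101110001011
0xBA = 0000010111010
→ AND → 0000010001010 = 138
→ shifted right by 1 → 0000001000101 = 69
→ shifted right by 3 → 0000000001000 = 8
6176 = 1100000100000
→ XOR → 1100000101000 = 6184

6184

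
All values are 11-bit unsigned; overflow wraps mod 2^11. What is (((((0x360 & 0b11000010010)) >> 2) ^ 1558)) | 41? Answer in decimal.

0x360 = 01101100000
0b11000010010 = 11000010010
→ & → 01000000000 = 512
→ >> 2 → 00010000000 = 128
1558 = 11000010110
→ ^ → 11010010110 = 1686
41 = 00000101001
→ | → 11010111111 = 1727

1727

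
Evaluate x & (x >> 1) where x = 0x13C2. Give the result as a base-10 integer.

448

x = 1001111000010 = 5058
x>>1 = 0100111100001
AND  = 0000111000000 = 448
(x & (x >> 1) has a 1 wherever x has two consecutive 1 bits.)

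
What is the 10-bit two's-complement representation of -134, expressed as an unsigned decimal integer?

890

134 in 10 bits: 0010000110
Invert: 1101111001
Add 1:  1101111010 = 890
(Check: 2^10 - 134 = 1024 - 134 = 890.)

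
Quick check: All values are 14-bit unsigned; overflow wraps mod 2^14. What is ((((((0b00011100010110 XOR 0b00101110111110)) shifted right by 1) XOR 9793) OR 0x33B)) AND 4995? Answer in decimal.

0b00011100010110 = 00011100010110
0b00101110111110 = 00101110111110
→ XOR → 00110010101000 = 3240
→ shifted right by 1 → 00011001010100 = 1620
9793 = 10011001000001
→ XOR → 10000000010101 = 8213
0x33B = 00001100111011
→ OR → 10001100111111 = 9023
4995 = 01001110000011
→ AND → 00001100000011 = 771

771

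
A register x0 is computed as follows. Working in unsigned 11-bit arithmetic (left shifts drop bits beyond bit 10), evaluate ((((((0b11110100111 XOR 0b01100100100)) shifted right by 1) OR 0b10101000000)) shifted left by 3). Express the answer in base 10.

0b11110100111 = 11110100111
0b01100100100 = 01100100100
→ XOR → 10010000011 = 1155
→ shifted right by 1 → 01001000001 = 577
0b10101000000 = 10101000000
→ OR → 11101000001 = 1857
→ shifted left by 3 (mod 2^11) → 01000001000 = 520

520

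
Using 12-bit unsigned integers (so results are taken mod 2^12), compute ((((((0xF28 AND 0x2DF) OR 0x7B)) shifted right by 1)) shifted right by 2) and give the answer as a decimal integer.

0xF28 = 111100101000
0x2DF = 001011011111
→ AND → 001000001000 = 520
0x7B = 000001111011
→ OR → 001001111011 = 635
→ shifted right by 1 → 000100111101 = 317
→ shifted right by 2 → 000001001111 = 79

79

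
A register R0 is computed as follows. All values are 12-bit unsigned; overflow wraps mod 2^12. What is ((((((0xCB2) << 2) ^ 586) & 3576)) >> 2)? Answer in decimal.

32

0xCB2 = 110010110010
→ << 2 (mod 2^12) → 001011001000 = 712
586 = 001001001010
→ ^ → 000010000010 = 130
3576 = 110111111000
→ & → 000010000000 = 128
→ >> 2 → 000000100000 = 32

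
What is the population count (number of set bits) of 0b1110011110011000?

9

n = 1110011110011000
Count the 1s: 1 + 1 + 1 + 1 + 1 + 1 + 1 + 1 + 1 = 9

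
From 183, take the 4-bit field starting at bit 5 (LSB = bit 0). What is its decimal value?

5

v = 010110111
Shift right by 5: 0101
Mask low 4 bits: 0101 = 5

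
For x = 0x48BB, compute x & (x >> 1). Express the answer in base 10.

x = 100100010111011 = 18619
x>>1 = 010010001011101
AND  = 000000000011001 = 25
(x & (x >> 1) has a 1 wherever x has two consecutive 1 bits.)

25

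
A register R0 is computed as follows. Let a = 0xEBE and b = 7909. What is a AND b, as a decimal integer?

0xEBE = 0111010111110
7909 = 1111011100101
AND → 0111010100100 = 3748

3748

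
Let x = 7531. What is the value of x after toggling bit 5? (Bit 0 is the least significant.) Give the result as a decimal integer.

7499

x = 1110101101011
bit 5 is currently 1; toggle it via x ^ (1 << 5) = x ^ 32
→ 1110101001011 = 7499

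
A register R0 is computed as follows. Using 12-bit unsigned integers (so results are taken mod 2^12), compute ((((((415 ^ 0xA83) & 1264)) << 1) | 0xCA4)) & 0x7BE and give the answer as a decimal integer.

415 = 000110011111
0xA83 = 101010000011
→ ^ → 101100011100 = 2844
1264 = 010011110000
→ & → 000000010000 = 16
→ << 1 (mod 2^12) → 000000100000 = 32
0xCA4 = 110010100100
→ | → 110010100100 = 3236
0x7BE = 011110111110
→ & → 010010100100 = 1188

1188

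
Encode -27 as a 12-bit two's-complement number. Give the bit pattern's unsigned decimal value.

27 in 12 bits: 000000011011
Invert: 111111100100
Add 1:  111111100101 = 4069
(Check: 2^12 - 27 = 4096 - 27 = 4069.)

4069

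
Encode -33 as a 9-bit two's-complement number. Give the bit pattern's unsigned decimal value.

479

33 in 9 bits: 000100001
Invert: 111011110
Add 1:  111011111 = 479
(Check: 2^9 - 33 = 512 - 33 = 479.)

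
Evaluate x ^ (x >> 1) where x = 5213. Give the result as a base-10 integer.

x = 1010001011101 = 5213
x>>1 = 0101000101110
XOR  = 1111001110011 = 7795
(x ^ (x >> 1) gives the standard binary-reflected Gray code of x.)

7795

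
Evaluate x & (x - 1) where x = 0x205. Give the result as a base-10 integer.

x = 1000000101 = 517
x - 1 = 1000000100
AND   = 1000000100 = 516
(x & (x - 1) clears the lowest set bit of x.)

516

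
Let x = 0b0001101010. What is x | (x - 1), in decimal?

107

x = 1101010 = 106
x - 1 = 1101001
OR    = 1101011 = 107
(x | (x - 1) sets all bits below the lowest set bit.)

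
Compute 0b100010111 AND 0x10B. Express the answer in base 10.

259

a = 100010111
0x10B = 100001011
AND → 100000011 = 259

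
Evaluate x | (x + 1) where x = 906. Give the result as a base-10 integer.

907

x = 1110001010 = 906
x + 1 = 1110001011
OR    = 1110001011 = 907
(x | (x + 1) sets the lowest cleared bit.)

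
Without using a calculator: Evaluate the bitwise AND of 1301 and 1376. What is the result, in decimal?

1280

1301 = 10100010101
1376 = 10101100000
AND → 10100000000 = 1280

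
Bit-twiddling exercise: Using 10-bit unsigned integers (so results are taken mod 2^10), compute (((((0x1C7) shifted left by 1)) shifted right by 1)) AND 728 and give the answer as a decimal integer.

0x1C7 = 0111000111
→ shifted left by 1 (mod 2^10) → 1110001110 = 910
→ shifted right by 1 → 0111000111 = 455
728 = 1011011000
→ AND → 0011000000 = 192

192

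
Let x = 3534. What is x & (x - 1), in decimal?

x = 110111001110 = 3534
x - 1 = 110111001101
AND   = 110111001100 = 3532
(x & (x - 1) clears the lowest set bit of x.)

3532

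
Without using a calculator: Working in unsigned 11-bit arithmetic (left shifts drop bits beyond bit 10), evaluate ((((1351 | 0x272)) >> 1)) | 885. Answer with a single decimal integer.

1351 = 10101000111
0x272 = 01001110010
→ | → 11101110111 = 1911
→ >> 1 → 01110111011 = 955
885 = 01101110101
→ | → 01111111111 = 1023

1023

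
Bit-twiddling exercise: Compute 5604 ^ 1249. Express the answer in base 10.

5604 = 1010111100100
1249 = 0010011100001
XOR → 1000100000101 = 4357

4357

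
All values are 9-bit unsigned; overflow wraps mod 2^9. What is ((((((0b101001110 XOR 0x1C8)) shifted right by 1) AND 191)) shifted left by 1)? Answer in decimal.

6

0b101001110 = 101001110
0x1C8 = 111001000
→ XOR → 010000110 = 134
→ shifted right by 1 → 001000011 = 67
191 = 010111111
→ AND → 000000011 = 3
→ shifted left by 1 (mod 2^9) → 000000110 = 6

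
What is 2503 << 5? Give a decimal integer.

2503 = 00000100111000111
shift left by 5 → 10011100011100000 = 80096
(equivalently, 2503 × 2^5 = 2503 × 32)

80096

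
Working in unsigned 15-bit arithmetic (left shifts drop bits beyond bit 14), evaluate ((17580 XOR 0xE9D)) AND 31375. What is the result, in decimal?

17580 = 100010010101100
0xE9D = 000111010011101
→ XOR → 100101000110001 = 18993
31375 = 111101010001111
→ AND → 100101000000001 = 18945

18945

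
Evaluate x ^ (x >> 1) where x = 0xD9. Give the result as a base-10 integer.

181

x = 11011001 = 217
x>>1 = 01101100
XOR  = 10110101 = 181
(x ^ (x >> 1) gives the standard binary-reflected Gray code of x.)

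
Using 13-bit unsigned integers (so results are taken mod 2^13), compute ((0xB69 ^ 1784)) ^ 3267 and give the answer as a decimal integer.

0xB69 = 0101101101001
1784 = 0011011111000
→ ^ → 0110110010001 = 3473
3267 = 0110011000011
→ ^ → 0000101010010 = 338

338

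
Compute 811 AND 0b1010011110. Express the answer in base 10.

522

811 = 1100101011
b = 1010011110
AND → 1000001010 = 522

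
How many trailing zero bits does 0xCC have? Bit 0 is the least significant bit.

2

0xCC = 11001100
Trailing zeros: 2, so the lowest set bit is bit 2 (value 4).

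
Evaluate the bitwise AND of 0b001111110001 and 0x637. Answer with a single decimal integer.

561

a = 01111110001
0x637 = 11000110111
AND → 01000110001 = 561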